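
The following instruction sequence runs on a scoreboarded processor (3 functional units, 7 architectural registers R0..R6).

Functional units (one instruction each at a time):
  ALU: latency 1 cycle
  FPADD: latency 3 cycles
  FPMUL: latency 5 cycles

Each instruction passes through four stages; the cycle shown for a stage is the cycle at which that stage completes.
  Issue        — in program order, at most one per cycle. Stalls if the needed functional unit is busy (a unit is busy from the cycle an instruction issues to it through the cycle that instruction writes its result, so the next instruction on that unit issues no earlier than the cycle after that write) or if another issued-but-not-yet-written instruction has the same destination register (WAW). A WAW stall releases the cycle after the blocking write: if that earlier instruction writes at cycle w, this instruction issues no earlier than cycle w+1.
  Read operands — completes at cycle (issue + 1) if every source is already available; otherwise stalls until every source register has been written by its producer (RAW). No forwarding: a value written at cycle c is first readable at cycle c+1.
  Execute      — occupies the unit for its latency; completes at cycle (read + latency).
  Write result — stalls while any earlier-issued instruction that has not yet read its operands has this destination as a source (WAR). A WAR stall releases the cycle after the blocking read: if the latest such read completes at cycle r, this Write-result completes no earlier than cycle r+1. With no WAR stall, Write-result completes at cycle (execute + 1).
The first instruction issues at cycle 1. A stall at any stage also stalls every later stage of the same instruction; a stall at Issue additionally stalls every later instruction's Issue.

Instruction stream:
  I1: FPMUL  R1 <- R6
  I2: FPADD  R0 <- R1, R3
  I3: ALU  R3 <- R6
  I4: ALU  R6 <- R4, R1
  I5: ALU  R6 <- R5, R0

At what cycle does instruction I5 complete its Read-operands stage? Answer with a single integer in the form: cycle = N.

cycle = 16

t=1  issue I1 (FPMUL)
t=2  I1 read-ops, issue I2 (FPADD)
t=3  issue I3 (ALU)
t=4  I3 read-ops
t=5  I3 finished on ALU
t=7  I1 finished on FPMUL
t=8  I1→R1
t=9  I2 read-ops
t=10  I3→R3
t=11  issue I4 (ALU)
t=12  I2 finished on FPADD, I4 read-ops
t=13  I2→R0, I4 finished on ALU
t=14  I4→R6
t=15  issue I5 (ALU)
t=16  I5 read-ops
t=17  I5 finished on ALU
t=18  I5→R6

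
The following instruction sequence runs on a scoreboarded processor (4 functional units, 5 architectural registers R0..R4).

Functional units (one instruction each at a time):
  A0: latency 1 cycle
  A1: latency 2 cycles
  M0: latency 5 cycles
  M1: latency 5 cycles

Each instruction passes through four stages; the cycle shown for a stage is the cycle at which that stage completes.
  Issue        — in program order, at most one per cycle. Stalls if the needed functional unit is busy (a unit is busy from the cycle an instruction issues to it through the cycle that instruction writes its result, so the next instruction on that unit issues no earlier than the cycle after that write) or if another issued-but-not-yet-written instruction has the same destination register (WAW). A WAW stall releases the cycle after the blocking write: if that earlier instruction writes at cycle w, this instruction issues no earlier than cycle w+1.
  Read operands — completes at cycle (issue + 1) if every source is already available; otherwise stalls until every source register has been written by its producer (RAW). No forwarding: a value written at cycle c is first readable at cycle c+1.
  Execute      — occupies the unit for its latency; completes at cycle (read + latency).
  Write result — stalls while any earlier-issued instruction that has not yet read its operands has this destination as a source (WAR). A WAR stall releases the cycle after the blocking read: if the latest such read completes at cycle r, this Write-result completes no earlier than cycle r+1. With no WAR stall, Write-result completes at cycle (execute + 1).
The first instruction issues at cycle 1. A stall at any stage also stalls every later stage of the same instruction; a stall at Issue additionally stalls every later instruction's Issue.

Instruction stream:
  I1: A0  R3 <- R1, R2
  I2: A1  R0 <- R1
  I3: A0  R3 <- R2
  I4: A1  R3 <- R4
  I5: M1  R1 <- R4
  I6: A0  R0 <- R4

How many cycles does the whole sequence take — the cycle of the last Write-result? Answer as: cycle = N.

cycle = 17

1) issue 1, read 2, done 3, write 4
2) issue 2, read 3, done 5, write 6
3) issue 5, read 6, done 7, write 8  <struct: A0 busy until I1 writes@4>
4) issue 9, read 10, done 12, write 13  <WAW R3: wait I3 write@8>
5) issue 10, read 11, done 16, write 17
6) issue 11, read 12, done 13, write 14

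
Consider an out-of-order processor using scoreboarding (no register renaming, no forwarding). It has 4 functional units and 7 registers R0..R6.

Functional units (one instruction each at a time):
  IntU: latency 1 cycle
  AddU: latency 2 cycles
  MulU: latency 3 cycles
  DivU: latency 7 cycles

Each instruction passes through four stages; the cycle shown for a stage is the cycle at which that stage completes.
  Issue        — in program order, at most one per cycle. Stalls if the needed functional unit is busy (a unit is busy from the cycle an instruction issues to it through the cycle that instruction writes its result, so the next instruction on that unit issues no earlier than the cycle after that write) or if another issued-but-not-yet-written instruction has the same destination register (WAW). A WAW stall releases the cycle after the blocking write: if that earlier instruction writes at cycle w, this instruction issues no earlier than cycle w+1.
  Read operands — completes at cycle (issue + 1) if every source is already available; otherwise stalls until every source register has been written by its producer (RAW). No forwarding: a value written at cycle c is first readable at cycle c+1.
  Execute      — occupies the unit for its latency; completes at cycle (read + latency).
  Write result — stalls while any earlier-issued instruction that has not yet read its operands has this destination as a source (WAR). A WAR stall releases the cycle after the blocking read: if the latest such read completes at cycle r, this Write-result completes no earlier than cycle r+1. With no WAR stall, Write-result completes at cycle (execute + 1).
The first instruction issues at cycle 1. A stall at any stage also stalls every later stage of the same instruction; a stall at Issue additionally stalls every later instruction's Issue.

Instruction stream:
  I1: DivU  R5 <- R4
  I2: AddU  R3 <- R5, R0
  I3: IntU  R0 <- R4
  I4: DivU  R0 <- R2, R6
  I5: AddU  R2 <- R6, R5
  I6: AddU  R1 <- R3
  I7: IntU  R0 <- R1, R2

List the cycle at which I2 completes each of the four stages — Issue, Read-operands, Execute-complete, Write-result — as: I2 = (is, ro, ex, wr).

I2 = (2, 11, 13, 14)

I1  is:1  ro:2  ex:9  wr:10
I2  is:2  ro:11  ex:13  wr:14  — RAW R5: wait I1 write@10
I3  is:3  ro:4  ex:5  wr:12  — WAR R0: wait I2 read@11
I4  is:13  ro:14  ex:21  wr:22  — WAW R0: wait I3 write@12
I5  is:15  ro:16  ex:18  wr:19  — struct: AddU busy until I2 writes@14
I6  is:20  ro:21  ex:23  wr:24  — struct: AddU busy until I5 writes@19
I7  is:23  ro:25  ex:26  wr:27  — WAW R0: wait I4 write@22, RAW R1: wait I6 write@24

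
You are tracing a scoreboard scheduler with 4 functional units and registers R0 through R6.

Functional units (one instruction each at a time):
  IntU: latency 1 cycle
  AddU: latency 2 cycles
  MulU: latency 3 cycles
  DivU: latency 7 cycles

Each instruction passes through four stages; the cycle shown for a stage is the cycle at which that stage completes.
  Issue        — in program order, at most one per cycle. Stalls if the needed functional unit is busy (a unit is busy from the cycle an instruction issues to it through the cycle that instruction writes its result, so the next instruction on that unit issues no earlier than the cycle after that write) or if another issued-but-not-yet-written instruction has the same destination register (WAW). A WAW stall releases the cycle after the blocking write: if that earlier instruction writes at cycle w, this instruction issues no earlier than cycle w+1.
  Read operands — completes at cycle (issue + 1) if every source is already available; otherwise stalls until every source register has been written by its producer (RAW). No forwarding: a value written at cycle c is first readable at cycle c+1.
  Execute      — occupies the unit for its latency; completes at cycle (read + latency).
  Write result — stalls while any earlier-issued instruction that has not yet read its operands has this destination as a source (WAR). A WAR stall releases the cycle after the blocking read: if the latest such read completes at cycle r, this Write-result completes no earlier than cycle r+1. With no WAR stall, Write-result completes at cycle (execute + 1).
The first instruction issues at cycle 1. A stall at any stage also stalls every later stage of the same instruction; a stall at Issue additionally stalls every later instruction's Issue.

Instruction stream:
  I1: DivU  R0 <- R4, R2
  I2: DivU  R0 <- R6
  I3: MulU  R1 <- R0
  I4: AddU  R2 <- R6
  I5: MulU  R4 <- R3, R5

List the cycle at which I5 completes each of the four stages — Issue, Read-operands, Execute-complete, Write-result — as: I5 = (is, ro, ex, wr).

I1 -> (1, 2, 9, 10)
I2 -> (11, 12, 19, 20)  // struct: DivU busy until I1 writes@10
I3 -> (12, 21, 24, 25)  // RAW R0: wait I2 write@20
I4 -> (13, 14, 16, 17)
I5 -> (26, 27, 30, 31)  // struct: MulU busy until I3 writes@25

I5 = (26, 27, 30, 31)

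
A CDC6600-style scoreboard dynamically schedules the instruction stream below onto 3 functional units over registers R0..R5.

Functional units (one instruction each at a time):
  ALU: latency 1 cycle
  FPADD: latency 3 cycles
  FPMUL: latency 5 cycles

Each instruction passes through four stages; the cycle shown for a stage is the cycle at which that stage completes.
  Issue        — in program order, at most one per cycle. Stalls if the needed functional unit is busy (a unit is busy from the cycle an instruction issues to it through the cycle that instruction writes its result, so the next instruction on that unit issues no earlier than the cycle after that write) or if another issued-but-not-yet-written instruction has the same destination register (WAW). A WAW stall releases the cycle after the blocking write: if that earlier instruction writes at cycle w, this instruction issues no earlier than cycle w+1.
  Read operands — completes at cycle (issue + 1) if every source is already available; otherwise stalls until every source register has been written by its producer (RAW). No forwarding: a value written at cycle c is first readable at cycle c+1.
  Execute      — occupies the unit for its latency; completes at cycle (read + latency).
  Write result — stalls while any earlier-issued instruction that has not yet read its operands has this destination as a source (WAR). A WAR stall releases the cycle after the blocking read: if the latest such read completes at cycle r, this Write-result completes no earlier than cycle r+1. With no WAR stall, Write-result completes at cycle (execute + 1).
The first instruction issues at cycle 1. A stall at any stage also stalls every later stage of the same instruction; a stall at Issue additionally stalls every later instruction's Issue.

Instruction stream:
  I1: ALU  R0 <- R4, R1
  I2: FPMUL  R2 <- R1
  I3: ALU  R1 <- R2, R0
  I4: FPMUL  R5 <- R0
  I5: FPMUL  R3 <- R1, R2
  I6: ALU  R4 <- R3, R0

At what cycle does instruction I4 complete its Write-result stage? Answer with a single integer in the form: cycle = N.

cycle = 17

I1  is:1  ro:2  ex:3  wr:4
I2  is:2  ro:3  ex:8  wr:9
I3  is:5  ro:10  ex:11  wr:12  — struct: ALU busy until I1 writes@4, RAW R2: wait I2 write@9
I4  is:10  ro:11  ex:16  wr:17  — struct: FPMUL busy until I2 writes@9
I5  is:18  ro:19  ex:24  wr:25  — struct: FPMUL busy until I4 writes@17
I6  is:19  ro:26  ex:27  wr:28  — RAW R3: wait I5 write@25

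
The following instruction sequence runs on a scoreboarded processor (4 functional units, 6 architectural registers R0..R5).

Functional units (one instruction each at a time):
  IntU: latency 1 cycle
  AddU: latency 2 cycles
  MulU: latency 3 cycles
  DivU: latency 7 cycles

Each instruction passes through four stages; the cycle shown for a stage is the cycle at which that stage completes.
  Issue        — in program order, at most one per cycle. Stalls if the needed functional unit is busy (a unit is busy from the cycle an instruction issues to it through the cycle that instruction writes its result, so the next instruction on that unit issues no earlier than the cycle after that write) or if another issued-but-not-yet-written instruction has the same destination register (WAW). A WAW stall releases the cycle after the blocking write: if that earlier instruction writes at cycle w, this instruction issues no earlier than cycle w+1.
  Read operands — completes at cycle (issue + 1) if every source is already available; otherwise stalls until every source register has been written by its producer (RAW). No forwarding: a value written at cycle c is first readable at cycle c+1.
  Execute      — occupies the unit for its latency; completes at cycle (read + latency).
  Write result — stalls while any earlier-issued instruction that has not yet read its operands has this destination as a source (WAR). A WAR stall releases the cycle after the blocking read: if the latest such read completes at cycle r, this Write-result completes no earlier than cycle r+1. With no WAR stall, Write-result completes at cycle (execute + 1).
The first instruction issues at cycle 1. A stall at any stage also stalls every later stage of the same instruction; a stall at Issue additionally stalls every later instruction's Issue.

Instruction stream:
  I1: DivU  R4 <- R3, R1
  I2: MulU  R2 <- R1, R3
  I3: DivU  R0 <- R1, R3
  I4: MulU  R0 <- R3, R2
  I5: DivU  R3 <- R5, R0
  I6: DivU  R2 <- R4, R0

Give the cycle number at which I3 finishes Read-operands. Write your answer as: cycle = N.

I1 -> (1, 2, 9, 10)
I2 -> (2, 3, 6, 7)
I3 -> (11, 12, 19, 20)  // struct: DivU busy until I1 writes@10
I4 -> (21, 22, 25, 26)  // WAW R0: wait I3 write@20
I5 -> (22, 27, 34, 35)  // RAW R0: wait I4 write@26
I6 -> (36, 37, 44, 45)  // struct: DivU busy until I5 writes@35

cycle = 12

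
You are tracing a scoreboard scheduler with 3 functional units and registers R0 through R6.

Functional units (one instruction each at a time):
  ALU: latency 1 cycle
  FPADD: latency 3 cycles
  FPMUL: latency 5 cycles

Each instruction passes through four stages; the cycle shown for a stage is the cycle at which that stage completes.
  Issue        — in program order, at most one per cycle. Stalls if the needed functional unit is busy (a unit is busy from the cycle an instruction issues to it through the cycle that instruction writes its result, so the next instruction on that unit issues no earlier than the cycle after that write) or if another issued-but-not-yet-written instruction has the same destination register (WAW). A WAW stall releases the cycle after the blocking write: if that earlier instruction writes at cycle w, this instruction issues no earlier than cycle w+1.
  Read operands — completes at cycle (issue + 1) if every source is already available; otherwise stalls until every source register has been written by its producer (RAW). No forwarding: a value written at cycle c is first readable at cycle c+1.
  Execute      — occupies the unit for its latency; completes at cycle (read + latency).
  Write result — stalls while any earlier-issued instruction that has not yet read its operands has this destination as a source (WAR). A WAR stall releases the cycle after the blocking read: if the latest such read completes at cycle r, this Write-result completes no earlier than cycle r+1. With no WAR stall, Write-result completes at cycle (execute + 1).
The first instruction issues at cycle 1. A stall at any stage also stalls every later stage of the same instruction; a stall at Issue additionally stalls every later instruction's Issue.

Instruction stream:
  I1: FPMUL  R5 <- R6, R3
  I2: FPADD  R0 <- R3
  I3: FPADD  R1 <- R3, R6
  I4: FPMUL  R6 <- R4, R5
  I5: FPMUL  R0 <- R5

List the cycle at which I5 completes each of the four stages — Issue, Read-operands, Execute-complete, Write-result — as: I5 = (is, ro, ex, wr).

[I1] 1/2/7/8
[I2] 2/3/6/7
[I3] 8/9/12/13  (struct: FPADD busy until I2 writes@7)
[I4] 9/10/15/16
[I5] 17/18/23/24  (struct: FPMUL busy until I4 writes@16)

I5 = (17, 18, 23, 24)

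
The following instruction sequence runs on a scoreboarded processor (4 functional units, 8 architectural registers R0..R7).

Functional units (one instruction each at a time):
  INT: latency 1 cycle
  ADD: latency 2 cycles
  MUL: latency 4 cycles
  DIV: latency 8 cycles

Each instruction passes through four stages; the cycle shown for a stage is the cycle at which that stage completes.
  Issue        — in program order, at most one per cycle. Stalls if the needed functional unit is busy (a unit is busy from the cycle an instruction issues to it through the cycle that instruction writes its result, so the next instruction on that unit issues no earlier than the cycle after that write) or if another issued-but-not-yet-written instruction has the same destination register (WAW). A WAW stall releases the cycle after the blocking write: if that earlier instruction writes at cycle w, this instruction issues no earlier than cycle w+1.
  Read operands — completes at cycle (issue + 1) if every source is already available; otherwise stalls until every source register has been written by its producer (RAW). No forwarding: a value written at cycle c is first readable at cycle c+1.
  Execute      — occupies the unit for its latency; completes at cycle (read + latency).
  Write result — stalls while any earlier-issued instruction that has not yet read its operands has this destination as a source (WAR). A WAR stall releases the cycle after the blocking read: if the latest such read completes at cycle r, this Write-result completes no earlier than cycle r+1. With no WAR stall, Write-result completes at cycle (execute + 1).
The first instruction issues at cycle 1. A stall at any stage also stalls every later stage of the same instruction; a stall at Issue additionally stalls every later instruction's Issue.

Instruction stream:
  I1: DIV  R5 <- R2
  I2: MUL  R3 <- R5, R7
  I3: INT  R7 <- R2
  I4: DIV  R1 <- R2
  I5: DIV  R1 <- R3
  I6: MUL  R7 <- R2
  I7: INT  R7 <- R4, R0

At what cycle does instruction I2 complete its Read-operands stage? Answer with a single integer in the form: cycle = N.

I1: IS=1 RO=2 EX=10 WR=11
I2: IS=2 RO=12 EX=16 WR=17  [RAW R5: wait I1 write@11]
I3: IS=3 RO=4 EX=5 WR=13  [WAR R7: wait I2 read@12]
I4: IS=12 RO=13 EX=21 WR=22  [struct: DIV busy until I1 writes@11]
I5: IS=23 RO=24 EX=32 WR=33  [struct: DIV busy until I4 writes@22]
I6: IS=24 RO=25 EX=29 WR=30
I7: IS=31 RO=32 EX=33 WR=34  [WAW R7: wait I6 write@30]

cycle = 12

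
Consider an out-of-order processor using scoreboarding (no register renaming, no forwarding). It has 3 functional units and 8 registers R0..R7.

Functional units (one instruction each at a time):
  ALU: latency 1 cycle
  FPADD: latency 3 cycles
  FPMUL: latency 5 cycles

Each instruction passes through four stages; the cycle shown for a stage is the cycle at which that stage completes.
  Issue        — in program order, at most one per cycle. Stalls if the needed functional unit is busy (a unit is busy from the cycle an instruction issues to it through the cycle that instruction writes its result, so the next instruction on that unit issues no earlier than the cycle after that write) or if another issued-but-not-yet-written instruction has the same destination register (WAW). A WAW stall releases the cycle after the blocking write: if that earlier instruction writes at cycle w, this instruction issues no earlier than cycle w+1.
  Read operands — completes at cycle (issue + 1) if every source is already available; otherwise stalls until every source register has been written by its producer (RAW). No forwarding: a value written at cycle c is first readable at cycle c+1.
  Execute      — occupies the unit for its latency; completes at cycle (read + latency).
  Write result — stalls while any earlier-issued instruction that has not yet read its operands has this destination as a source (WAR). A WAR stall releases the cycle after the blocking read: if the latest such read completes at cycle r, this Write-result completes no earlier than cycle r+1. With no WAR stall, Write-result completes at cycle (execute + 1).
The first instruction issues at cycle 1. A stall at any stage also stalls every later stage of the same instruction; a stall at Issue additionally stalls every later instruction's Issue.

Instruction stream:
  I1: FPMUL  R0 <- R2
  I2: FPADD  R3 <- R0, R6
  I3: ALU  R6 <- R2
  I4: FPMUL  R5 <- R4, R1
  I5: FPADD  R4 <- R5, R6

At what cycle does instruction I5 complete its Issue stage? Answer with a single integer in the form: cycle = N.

I1: IS=1 RO=2 EX=7 WR=8
I2: IS=2 RO=9 EX=12 WR=13  [RAW R0: wait I1 write@8]
I3: IS=3 RO=4 EX=5 WR=10  [WAR R6: wait I2 read@9]
I4: IS=9 RO=10 EX=15 WR=16  [struct: FPMUL busy until I1 writes@8]
I5: IS=14 RO=17 EX=20 WR=21  [struct: FPADD busy until I2 writes@13; RAW R5: wait I4 write@16]

cycle = 14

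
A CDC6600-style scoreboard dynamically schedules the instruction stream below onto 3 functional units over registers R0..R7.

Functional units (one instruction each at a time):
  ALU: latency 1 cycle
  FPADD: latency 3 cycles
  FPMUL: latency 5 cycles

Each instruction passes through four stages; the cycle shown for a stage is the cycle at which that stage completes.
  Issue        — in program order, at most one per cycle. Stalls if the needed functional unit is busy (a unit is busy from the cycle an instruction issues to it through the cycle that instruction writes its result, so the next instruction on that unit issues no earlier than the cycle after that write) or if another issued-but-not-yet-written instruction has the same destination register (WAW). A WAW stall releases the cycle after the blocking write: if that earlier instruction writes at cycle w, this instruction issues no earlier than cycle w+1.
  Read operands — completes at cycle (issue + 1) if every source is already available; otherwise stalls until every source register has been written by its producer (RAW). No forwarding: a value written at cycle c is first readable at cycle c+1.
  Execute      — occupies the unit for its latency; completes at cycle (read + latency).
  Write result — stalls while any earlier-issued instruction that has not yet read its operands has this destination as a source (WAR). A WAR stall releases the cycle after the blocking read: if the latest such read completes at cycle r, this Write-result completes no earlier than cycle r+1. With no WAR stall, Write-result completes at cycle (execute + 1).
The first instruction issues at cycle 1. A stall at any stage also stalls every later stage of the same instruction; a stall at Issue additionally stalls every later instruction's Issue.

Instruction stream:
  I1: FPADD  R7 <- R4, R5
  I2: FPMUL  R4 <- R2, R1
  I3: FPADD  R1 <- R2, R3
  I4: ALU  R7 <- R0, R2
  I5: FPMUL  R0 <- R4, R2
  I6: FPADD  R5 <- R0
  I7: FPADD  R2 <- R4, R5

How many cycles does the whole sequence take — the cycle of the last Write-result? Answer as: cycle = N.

cycle 1: I1 dispatched to FPADD
cycle 2: I1 operands ready; I2 dispatched to FPMUL
cycle 3: I2 operands ready
cycle 5: I1 complete
cycle 6: R7←I1
cycle 7: I3 dispatched to FPADD
cycle 8: I2 complete; I3 operands ready; I4 dispatched to ALU
cycle 9: R4←I2; I4 operands ready
cycle 10: I4 complete; I5 dispatched to FPMUL
cycle 11: I3 complete; R7←I4; I5 operands ready
cycle 12: R1←I3
cycle 13: I6 dispatched to FPADD
cycle 16: I5 complete
cycle 17: R0←I5
cycle 18: I6 operands ready
cycle 21: I6 complete
cycle 22: R5←I6
cycle 23: I7 dispatched to FPADD
cycle 24: I7 operands ready
cycle 27: I7 complete
cycle 28: R2←I7

cycle = 28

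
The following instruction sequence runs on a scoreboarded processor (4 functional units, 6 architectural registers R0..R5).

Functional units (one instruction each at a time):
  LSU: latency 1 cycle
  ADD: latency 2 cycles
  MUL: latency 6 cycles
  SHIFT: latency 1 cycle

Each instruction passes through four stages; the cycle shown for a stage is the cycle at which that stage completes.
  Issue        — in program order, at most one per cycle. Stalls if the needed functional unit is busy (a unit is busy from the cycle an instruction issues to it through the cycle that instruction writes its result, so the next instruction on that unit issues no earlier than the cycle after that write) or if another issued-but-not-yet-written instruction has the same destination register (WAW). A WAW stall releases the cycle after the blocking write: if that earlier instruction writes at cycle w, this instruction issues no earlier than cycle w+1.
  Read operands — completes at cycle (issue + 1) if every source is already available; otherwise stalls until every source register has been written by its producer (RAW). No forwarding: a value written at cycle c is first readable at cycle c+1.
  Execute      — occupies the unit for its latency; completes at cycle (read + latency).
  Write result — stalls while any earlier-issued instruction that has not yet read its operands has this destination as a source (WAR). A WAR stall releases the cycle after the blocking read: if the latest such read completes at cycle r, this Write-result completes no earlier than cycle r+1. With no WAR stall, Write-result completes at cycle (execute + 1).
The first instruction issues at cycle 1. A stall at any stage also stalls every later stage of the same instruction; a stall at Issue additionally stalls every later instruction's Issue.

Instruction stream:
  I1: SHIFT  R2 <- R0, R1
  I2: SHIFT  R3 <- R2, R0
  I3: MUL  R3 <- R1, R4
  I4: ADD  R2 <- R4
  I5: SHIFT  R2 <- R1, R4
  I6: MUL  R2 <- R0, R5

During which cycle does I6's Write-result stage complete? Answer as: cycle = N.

cycle = 27

[I1] 1/2/3/4
[I2] 5/6/7/8  (struct: SHIFT busy until I1 writes@4)
[I3] 9/10/16/17  (WAW R3: wait I2 write@8)
[I4] 10/11/13/14
[I5] 15/16/17/18  (WAW R2: wait I4 write@14)
[I6] 19/20/26/27  (WAW R2: wait I5 write@18)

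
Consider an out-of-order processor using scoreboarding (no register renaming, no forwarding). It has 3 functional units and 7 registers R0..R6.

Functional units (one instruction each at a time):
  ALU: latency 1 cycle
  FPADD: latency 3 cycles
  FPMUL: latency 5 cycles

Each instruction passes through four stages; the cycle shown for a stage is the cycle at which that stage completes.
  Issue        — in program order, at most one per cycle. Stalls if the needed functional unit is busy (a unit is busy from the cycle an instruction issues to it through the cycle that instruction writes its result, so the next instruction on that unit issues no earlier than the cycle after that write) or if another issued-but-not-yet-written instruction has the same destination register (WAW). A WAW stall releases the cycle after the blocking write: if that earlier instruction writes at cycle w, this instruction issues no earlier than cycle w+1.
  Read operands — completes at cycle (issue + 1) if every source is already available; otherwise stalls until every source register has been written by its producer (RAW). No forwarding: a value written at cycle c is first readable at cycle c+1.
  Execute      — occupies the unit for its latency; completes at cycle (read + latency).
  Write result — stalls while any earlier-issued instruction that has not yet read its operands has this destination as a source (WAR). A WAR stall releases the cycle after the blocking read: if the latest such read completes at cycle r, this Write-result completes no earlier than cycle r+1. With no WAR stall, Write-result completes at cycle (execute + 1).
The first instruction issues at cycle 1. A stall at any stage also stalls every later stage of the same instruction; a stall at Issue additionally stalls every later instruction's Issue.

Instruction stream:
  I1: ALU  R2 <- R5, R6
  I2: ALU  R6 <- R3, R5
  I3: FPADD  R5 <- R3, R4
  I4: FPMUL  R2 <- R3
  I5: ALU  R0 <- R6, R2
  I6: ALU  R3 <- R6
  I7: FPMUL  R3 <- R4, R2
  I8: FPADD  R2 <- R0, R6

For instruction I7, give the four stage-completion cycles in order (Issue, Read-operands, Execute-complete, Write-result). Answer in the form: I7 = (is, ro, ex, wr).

[I1] 1/2/3/4
[I2] 5/6/7/8  (struct: ALU busy until I1 writes@4)
[I3] 6/7/10/11
[I4] 7/8/13/14
[I5] 9/15/16/17  (struct: ALU busy until I2 writes@8; RAW R2: wait I4 write@14)
[I6] 18/19/20/21  (struct: ALU busy until I5 writes@17)
[I7] 22/23/28/29  (WAW R3: wait I6 write@21)
[I8] 23/24/27/28

I7 = (22, 23, 28, 29)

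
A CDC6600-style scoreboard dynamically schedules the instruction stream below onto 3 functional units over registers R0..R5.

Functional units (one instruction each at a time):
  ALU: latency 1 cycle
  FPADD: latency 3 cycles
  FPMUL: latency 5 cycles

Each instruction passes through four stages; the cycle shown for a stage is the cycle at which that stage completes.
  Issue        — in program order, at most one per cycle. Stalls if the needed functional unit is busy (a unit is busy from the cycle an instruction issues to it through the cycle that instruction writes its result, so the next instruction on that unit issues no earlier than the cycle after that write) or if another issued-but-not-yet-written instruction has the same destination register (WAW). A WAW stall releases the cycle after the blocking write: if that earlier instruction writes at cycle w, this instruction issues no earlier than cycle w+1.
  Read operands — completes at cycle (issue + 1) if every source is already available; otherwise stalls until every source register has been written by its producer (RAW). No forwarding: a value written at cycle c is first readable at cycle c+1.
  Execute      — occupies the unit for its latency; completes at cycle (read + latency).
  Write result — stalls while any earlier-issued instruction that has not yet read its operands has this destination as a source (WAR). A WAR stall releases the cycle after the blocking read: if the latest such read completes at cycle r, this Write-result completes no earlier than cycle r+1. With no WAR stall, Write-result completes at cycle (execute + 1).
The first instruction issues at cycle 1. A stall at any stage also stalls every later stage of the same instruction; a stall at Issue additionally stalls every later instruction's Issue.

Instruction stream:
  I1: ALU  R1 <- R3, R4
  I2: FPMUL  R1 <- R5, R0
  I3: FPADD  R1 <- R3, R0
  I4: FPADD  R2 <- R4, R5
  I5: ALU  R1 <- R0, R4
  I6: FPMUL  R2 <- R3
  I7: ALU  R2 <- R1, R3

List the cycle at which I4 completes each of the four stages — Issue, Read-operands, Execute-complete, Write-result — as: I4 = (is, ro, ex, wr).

t=1  I1 dispatched to ALU
t=2  I1 operands ready
t=3  I1 complete
t=4  R1←I1
t=5  I2 dispatched to FPMUL
t=6  I2 operands ready
t=11  I2 complete
t=12  R1←I2
t=13  I3 dispatched to FPADD
t=14  I3 operands ready
t=17  I3 complete
t=18  R1←I3
t=19  I4 dispatched to FPADD
t=20  I4 operands ready | I5 dispatched to ALU
t=21  I5 operands ready
t=22  I5 complete
t=23  I4 complete | R1←I5
t=24  R2←I4
t=25  I6 dispatched to FPMUL
t=26  I6 operands ready
t=31  I6 complete
t=32  R2←I6
t=33  I7 dispatched to ALU
t=34  I7 operands ready
t=35  I7 complete
t=36  R2←I7

I4 = (19, 20, 23, 24)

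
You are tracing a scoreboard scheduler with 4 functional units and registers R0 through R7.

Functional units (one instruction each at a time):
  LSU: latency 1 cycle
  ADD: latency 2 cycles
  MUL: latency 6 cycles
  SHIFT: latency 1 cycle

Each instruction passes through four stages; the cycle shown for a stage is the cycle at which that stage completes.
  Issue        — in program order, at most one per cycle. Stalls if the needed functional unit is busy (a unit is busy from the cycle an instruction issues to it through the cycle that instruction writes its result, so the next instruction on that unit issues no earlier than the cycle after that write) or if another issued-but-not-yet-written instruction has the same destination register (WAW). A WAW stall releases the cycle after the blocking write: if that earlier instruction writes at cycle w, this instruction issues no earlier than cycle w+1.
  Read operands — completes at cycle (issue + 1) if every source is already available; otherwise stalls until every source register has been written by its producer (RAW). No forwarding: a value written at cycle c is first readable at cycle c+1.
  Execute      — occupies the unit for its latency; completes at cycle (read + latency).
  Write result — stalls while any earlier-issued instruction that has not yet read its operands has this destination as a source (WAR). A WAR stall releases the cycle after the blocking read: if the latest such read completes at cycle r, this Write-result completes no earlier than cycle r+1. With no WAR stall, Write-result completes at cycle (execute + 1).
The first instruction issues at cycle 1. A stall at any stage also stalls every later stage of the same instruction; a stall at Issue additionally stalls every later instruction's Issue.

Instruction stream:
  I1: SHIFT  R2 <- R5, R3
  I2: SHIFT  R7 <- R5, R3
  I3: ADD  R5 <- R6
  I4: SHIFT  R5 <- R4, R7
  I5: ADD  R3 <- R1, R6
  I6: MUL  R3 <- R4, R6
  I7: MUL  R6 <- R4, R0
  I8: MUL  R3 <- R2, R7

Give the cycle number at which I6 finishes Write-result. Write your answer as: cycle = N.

c1: I1→SHIFT
c2: I1 RO
c3: I1 EX
c4: I1 WR R2
c5: I2→SHIFT
c6: I2 RO · I3→ADD
c7: I2 EX · I3 RO
c8: I2 WR R7
c9: I3 EX
c10: I3 WR R5
c11: I4→SHIFT
c12: I4 RO · I5→ADD
c13: I4 EX · I5 RO
c14: I4 WR R5
c15: I5 EX
c16: I5 WR R3
c17: I6→MUL
c18: I6 RO
c24: I6 EX
c25: I6 WR R3
c26: I7→MUL
c27: I7 RO
c33: I7 EX
c34: I7 WR R6
c35: I8→MUL
c36: I8 RO
c42: I8 EX
c43: I8 WR R3

cycle = 25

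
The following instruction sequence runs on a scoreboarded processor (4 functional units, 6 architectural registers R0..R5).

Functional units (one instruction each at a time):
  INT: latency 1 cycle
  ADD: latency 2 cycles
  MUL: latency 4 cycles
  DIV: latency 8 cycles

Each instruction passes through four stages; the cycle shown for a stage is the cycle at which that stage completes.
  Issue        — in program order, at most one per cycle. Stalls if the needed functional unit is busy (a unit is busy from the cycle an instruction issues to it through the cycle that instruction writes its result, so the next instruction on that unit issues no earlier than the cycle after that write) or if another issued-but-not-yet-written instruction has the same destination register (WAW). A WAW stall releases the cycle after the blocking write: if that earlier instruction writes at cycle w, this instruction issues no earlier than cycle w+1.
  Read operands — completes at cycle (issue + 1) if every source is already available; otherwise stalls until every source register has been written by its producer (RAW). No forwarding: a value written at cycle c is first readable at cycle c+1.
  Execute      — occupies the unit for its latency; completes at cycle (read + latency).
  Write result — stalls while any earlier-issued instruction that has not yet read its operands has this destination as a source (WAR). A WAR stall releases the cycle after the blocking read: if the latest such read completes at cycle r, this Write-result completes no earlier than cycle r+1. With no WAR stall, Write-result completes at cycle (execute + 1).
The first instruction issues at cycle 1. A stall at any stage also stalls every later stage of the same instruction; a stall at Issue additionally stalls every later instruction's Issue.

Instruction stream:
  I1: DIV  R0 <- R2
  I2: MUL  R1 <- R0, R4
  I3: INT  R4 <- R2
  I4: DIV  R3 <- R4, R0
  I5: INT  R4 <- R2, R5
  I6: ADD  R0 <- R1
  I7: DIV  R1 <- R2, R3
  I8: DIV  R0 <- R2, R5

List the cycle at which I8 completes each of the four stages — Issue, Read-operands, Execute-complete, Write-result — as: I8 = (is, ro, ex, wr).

I8 = (35, 36, 44, 45)

1) issue 1, read 2, done 10, write 11
2) issue 2, read 12, done 16, write 17  <RAW R0: wait I1 write@11>
3) issue 3, read 4, done 5, write 13  <WAR R4: wait I2 read@12>
4) issue 12, read 14, done 22, write 23  <struct: DIV busy until I1 writes@11 / RAW R4: wait I3 write@13>
5) issue 14, read 15, done 16, write 17  <struct: INT busy until I3 writes@13>
6) issue 15, read 18, done 20, write 21  <RAW R1: wait I2 write@17>
7) issue 24, read 25, done 33, write 34  <struct: DIV busy until I4 writes@23>
8) issue 35, read 36, done 44, write 45  <struct: DIV busy until I7 writes@34>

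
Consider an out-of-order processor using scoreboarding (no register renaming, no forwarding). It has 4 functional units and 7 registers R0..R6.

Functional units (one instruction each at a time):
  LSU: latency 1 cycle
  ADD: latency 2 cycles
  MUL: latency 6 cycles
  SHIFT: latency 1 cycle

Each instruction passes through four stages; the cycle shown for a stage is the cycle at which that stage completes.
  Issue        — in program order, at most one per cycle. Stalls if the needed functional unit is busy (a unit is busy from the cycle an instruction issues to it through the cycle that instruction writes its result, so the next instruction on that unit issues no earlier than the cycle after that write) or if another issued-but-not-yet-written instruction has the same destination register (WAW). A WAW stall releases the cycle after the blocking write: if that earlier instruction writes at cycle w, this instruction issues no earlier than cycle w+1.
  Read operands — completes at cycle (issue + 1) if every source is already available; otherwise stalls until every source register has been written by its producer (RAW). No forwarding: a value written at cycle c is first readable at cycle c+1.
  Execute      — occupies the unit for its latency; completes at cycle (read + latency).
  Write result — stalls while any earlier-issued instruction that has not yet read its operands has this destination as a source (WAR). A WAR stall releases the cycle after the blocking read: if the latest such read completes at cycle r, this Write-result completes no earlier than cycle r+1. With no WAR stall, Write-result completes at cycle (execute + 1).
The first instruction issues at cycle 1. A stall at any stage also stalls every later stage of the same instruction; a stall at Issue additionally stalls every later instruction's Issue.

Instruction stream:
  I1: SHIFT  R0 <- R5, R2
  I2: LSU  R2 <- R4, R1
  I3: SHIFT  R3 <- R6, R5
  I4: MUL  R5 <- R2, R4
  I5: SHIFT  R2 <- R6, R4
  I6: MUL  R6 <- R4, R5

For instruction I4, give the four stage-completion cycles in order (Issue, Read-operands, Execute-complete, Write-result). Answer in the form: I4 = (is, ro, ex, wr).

I1: IS=1 RO=2 EX=3 WR=4
I2: IS=2 RO=3 EX=4 WR=5
I3: IS=5 RO=6 EX=7 WR=8  [struct: SHIFT busy until I1 writes@4]
I4: IS=6 RO=7 EX=13 WR=14
I5: IS=9 RO=10 EX=11 WR=12  [struct: SHIFT busy until I3 writes@8]
I6: IS=15 RO=16 EX=22 WR=23  [struct: MUL busy until I4 writes@14]

I4 = (6, 7, 13, 14)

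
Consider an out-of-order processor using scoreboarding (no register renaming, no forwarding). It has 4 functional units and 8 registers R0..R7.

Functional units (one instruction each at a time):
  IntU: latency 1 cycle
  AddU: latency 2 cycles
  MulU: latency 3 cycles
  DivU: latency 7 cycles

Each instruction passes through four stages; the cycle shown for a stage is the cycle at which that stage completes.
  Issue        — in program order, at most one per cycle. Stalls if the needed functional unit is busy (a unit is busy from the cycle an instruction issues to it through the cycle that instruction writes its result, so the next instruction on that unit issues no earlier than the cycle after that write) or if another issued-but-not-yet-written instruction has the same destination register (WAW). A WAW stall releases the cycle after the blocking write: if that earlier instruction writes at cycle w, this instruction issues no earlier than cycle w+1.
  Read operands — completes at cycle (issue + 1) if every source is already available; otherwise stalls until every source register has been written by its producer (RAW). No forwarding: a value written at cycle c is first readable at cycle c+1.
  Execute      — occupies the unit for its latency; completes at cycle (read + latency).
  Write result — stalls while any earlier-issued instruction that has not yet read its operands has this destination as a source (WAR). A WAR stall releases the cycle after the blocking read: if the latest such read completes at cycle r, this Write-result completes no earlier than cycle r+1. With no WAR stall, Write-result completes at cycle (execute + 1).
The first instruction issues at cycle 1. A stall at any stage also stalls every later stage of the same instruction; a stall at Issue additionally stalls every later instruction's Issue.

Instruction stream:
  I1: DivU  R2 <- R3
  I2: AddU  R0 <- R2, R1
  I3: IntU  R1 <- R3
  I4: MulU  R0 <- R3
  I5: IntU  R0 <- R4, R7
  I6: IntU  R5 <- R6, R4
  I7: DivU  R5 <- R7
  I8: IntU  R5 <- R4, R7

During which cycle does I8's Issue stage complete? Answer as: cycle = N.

cycle = 39

t=1  I1 dispatched to DivU
t=2  I1 operands ready; I2 dispatched to AddU
t=3  I3 dispatched to IntU
t=4  I3 operands ready
t=5  I3 complete
t=9  I1 complete
t=10  R2←I1
t=11  I2 operands ready
t=12  R1←I3
t=13  I2 complete
t=14  R0←I2
t=15  I4 dispatched to MulU
t=16  I4 operands ready
t=19  I4 complete
t=20  R0←I4
t=21  I5 dispatched to IntU
t=22  I5 operands ready
t=23  I5 complete
t=24  R0←I5
t=25  I6 dispatched to IntU
t=26  I6 operands ready
t=27  I6 complete
t=28  R5←I6
t=29  I7 dispatched to DivU
t=30  I7 operands ready
t=37  I7 complete
t=38  R5←I7
t=39  I8 dispatched to IntU
t=40  I8 operands ready
t=41  I8 complete
t=42  R5←I8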